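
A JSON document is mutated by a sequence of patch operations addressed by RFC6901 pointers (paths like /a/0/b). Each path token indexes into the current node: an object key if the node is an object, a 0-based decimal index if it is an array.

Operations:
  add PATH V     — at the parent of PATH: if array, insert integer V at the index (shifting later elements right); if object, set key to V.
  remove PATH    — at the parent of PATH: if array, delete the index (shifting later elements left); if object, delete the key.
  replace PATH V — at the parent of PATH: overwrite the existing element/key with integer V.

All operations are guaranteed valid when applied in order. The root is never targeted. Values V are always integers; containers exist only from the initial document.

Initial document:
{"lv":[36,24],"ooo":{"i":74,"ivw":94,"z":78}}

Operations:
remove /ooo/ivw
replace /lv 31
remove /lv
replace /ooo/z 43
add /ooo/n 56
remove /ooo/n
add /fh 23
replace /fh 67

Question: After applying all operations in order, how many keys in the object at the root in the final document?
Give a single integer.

Answer: 2

Derivation:
After op 1 (remove /ooo/ivw): {"lv":[36,24],"ooo":{"i":74,"z":78}}
After op 2 (replace /lv 31): {"lv":31,"ooo":{"i":74,"z":78}}
After op 3 (remove /lv): {"ooo":{"i":74,"z":78}}
After op 4 (replace /ooo/z 43): {"ooo":{"i":74,"z":43}}
After op 5 (add /ooo/n 56): {"ooo":{"i":74,"n":56,"z":43}}
After op 6 (remove /ooo/n): {"ooo":{"i":74,"z":43}}
After op 7 (add /fh 23): {"fh":23,"ooo":{"i":74,"z":43}}
After op 8 (replace /fh 67): {"fh":67,"ooo":{"i":74,"z":43}}
Size at the root: 2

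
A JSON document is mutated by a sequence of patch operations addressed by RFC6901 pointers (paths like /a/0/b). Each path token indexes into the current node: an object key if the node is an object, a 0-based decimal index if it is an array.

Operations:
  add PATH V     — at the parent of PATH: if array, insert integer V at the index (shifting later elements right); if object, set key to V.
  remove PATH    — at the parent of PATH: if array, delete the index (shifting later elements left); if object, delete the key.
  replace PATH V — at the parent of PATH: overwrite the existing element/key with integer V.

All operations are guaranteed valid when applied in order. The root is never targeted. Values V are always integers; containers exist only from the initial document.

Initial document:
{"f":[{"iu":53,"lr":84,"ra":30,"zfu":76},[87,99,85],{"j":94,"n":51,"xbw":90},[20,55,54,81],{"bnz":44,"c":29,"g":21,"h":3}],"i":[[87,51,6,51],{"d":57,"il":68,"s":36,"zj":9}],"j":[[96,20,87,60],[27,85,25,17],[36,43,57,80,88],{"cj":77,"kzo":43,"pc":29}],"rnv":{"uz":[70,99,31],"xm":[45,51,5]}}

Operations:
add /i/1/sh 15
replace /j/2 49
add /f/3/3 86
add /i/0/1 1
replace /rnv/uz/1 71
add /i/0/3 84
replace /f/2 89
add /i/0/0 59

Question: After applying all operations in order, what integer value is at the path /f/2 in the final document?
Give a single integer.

After op 1 (add /i/1/sh 15): {"f":[{"iu":53,"lr":84,"ra":30,"zfu":76},[87,99,85],{"j":94,"n":51,"xbw":90},[20,55,54,81],{"bnz":44,"c":29,"g":21,"h":3}],"i":[[87,51,6,51],{"d":57,"il":68,"s":36,"sh":15,"zj":9}],"j":[[96,20,87,60],[27,85,25,17],[36,43,57,80,88],{"cj":77,"kzo":43,"pc":29}],"rnv":{"uz":[70,99,31],"xm":[45,51,5]}}
After op 2 (replace /j/2 49): {"f":[{"iu":53,"lr":84,"ra":30,"zfu":76},[87,99,85],{"j":94,"n":51,"xbw":90},[20,55,54,81],{"bnz":44,"c":29,"g":21,"h":3}],"i":[[87,51,6,51],{"d":57,"il":68,"s":36,"sh":15,"zj":9}],"j":[[96,20,87,60],[27,85,25,17],49,{"cj":77,"kzo":43,"pc":29}],"rnv":{"uz":[70,99,31],"xm":[45,51,5]}}
After op 3 (add /f/3/3 86): {"f":[{"iu":53,"lr":84,"ra":30,"zfu":76},[87,99,85],{"j":94,"n":51,"xbw":90},[20,55,54,86,81],{"bnz":44,"c":29,"g":21,"h":3}],"i":[[87,51,6,51],{"d":57,"il":68,"s":36,"sh":15,"zj":9}],"j":[[96,20,87,60],[27,85,25,17],49,{"cj":77,"kzo":43,"pc":29}],"rnv":{"uz":[70,99,31],"xm":[45,51,5]}}
After op 4 (add /i/0/1 1): {"f":[{"iu":53,"lr":84,"ra":30,"zfu":76},[87,99,85],{"j":94,"n":51,"xbw":90},[20,55,54,86,81],{"bnz":44,"c":29,"g":21,"h":3}],"i":[[87,1,51,6,51],{"d":57,"il":68,"s":36,"sh":15,"zj":9}],"j":[[96,20,87,60],[27,85,25,17],49,{"cj":77,"kzo":43,"pc":29}],"rnv":{"uz":[70,99,31],"xm":[45,51,5]}}
After op 5 (replace /rnv/uz/1 71): {"f":[{"iu":53,"lr":84,"ra":30,"zfu":76},[87,99,85],{"j":94,"n":51,"xbw":90},[20,55,54,86,81],{"bnz":44,"c":29,"g":21,"h":3}],"i":[[87,1,51,6,51],{"d":57,"il":68,"s":36,"sh":15,"zj":9}],"j":[[96,20,87,60],[27,85,25,17],49,{"cj":77,"kzo":43,"pc":29}],"rnv":{"uz":[70,71,31],"xm":[45,51,5]}}
After op 6 (add /i/0/3 84): {"f":[{"iu":53,"lr":84,"ra":30,"zfu":76},[87,99,85],{"j":94,"n":51,"xbw":90},[20,55,54,86,81],{"bnz":44,"c":29,"g":21,"h":3}],"i":[[87,1,51,84,6,51],{"d":57,"il":68,"s":36,"sh":15,"zj":9}],"j":[[96,20,87,60],[27,85,25,17],49,{"cj":77,"kzo":43,"pc":29}],"rnv":{"uz":[70,71,31],"xm":[45,51,5]}}
After op 7 (replace /f/2 89): {"f":[{"iu":53,"lr":84,"ra":30,"zfu":76},[87,99,85],89,[20,55,54,86,81],{"bnz":44,"c":29,"g":21,"h":3}],"i":[[87,1,51,84,6,51],{"d":57,"il":68,"s":36,"sh":15,"zj":9}],"j":[[96,20,87,60],[27,85,25,17],49,{"cj":77,"kzo":43,"pc":29}],"rnv":{"uz":[70,71,31],"xm":[45,51,5]}}
After op 8 (add /i/0/0 59): {"f":[{"iu":53,"lr":84,"ra":30,"zfu":76},[87,99,85],89,[20,55,54,86,81],{"bnz":44,"c":29,"g":21,"h":3}],"i":[[59,87,1,51,84,6,51],{"d":57,"il":68,"s":36,"sh":15,"zj":9}],"j":[[96,20,87,60],[27,85,25,17],49,{"cj":77,"kzo":43,"pc":29}],"rnv":{"uz":[70,71,31],"xm":[45,51,5]}}
Value at /f/2: 89

Answer: 89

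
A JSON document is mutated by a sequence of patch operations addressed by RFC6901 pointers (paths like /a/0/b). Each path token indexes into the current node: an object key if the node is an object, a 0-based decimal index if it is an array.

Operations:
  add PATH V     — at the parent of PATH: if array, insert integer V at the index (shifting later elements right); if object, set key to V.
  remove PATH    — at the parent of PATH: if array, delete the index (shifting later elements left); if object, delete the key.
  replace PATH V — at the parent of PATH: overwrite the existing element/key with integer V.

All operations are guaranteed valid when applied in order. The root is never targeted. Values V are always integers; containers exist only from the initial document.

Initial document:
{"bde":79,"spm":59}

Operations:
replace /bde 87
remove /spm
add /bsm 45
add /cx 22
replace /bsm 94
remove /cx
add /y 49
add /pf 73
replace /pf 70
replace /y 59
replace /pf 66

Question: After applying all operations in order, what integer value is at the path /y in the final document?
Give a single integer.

Answer: 59

Derivation:
After op 1 (replace /bde 87): {"bde":87,"spm":59}
After op 2 (remove /spm): {"bde":87}
After op 3 (add /bsm 45): {"bde":87,"bsm":45}
After op 4 (add /cx 22): {"bde":87,"bsm":45,"cx":22}
After op 5 (replace /bsm 94): {"bde":87,"bsm":94,"cx":22}
After op 6 (remove /cx): {"bde":87,"bsm":94}
After op 7 (add /y 49): {"bde":87,"bsm":94,"y":49}
After op 8 (add /pf 73): {"bde":87,"bsm":94,"pf":73,"y":49}
After op 9 (replace /pf 70): {"bde":87,"bsm":94,"pf":70,"y":49}
After op 10 (replace /y 59): {"bde":87,"bsm":94,"pf":70,"y":59}
After op 11 (replace /pf 66): {"bde":87,"bsm":94,"pf":66,"y":59}
Value at /y: 59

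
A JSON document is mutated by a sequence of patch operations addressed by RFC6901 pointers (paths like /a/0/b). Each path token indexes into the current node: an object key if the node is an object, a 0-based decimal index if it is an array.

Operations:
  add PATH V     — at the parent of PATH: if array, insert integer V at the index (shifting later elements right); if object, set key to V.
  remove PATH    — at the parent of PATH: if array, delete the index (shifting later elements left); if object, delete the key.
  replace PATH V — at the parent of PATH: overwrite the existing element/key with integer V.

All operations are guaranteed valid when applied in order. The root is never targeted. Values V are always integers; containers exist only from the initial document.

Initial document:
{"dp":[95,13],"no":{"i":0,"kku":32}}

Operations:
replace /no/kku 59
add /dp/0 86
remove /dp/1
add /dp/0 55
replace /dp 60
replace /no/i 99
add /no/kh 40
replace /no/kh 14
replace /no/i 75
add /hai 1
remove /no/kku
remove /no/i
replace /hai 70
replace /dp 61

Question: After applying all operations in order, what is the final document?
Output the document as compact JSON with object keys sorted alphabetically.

Answer: {"dp":61,"hai":70,"no":{"kh":14}}

Derivation:
After op 1 (replace /no/kku 59): {"dp":[95,13],"no":{"i":0,"kku":59}}
After op 2 (add /dp/0 86): {"dp":[86,95,13],"no":{"i":0,"kku":59}}
After op 3 (remove /dp/1): {"dp":[86,13],"no":{"i":0,"kku":59}}
After op 4 (add /dp/0 55): {"dp":[55,86,13],"no":{"i":0,"kku":59}}
After op 5 (replace /dp 60): {"dp":60,"no":{"i":0,"kku":59}}
After op 6 (replace /no/i 99): {"dp":60,"no":{"i":99,"kku":59}}
After op 7 (add /no/kh 40): {"dp":60,"no":{"i":99,"kh":40,"kku":59}}
After op 8 (replace /no/kh 14): {"dp":60,"no":{"i":99,"kh":14,"kku":59}}
After op 9 (replace /no/i 75): {"dp":60,"no":{"i":75,"kh":14,"kku":59}}
After op 10 (add /hai 1): {"dp":60,"hai":1,"no":{"i":75,"kh":14,"kku":59}}
After op 11 (remove /no/kku): {"dp":60,"hai":1,"no":{"i":75,"kh":14}}
After op 12 (remove /no/i): {"dp":60,"hai":1,"no":{"kh":14}}
After op 13 (replace /hai 70): {"dp":60,"hai":70,"no":{"kh":14}}
After op 14 (replace /dp 61): {"dp":61,"hai":70,"no":{"kh":14}}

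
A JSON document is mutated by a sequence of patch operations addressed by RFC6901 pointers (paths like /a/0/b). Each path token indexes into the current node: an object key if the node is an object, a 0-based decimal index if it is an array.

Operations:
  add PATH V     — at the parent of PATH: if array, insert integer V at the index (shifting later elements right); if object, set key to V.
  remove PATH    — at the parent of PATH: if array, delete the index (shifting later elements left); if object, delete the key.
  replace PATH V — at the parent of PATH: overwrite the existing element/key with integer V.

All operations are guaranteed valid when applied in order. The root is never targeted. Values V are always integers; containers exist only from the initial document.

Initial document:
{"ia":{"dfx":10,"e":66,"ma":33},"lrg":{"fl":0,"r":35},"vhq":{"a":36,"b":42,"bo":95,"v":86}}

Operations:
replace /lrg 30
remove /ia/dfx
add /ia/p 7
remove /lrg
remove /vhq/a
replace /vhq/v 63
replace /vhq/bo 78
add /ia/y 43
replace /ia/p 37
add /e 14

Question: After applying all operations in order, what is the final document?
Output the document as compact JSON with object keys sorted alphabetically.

After op 1 (replace /lrg 30): {"ia":{"dfx":10,"e":66,"ma":33},"lrg":30,"vhq":{"a":36,"b":42,"bo":95,"v":86}}
After op 2 (remove /ia/dfx): {"ia":{"e":66,"ma":33},"lrg":30,"vhq":{"a":36,"b":42,"bo":95,"v":86}}
After op 3 (add /ia/p 7): {"ia":{"e":66,"ma":33,"p":7},"lrg":30,"vhq":{"a":36,"b":42,"bo":95,"v":86}}
After op 4 (remove /lrg): {"ia":{"e":66,"ma":33,"p":7},"vhq":{"a":36,"b":42,"bo":95,"v":86}}
After op 5 (remove /vhq/a): {"ia":{"e":66,"ma":33,"p":7},"vhq":{"b":42,"bo":95,"v":86}}
After op 6 (replace /vhq/v 63): {"ia":{"e":66,"ma":33,"p":7},"vhq":{"b":42,"bo":95,"v":63}}
After op 7 (replace /vhq/bo 78): {"ia":{"e":66,"ma":33,"p":7},"vhq":{"b":42,"bo":78,"v":63}}
After op 8 (add /ia/y 43): {"ia":{"e":66,"ma":33,"p":7,"y":43},"vhq":{"b":42,"bo":78,"v":63}}
After op 9 (replace /ia/p 37): {"ia":{"e":66,"ma":33,"p":37,"y":43},"vhq":{"b":42,"bo":78,"v":63}}
After op 10 (add /e 14): {"e":14,"ia":{"e":66,"ma":33,"p":37,"y":43},"vhq":{"b":42,"bo":78,"v":63}}

Answer: {"e":14,"ia":{"e":66,"ma":33,"p":37,"y":43},"vhq":{"b":42,"bo":78,"v":63}}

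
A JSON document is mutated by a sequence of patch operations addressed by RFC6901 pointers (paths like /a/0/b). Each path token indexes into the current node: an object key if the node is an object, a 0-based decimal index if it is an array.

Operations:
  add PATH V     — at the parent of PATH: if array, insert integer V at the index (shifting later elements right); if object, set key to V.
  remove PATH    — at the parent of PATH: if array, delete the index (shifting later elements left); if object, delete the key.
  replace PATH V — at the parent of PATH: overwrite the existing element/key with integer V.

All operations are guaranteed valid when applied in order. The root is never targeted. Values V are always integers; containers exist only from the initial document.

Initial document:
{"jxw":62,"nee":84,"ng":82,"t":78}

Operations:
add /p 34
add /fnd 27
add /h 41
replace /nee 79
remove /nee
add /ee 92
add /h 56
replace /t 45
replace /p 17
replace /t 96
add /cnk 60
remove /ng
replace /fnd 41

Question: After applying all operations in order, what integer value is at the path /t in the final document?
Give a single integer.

Answer: 96

Derivation:
After op 1 (add /p 34): {"jxw":62,"nee":84,"ng":82,"p":34,"t":78}
After op 2 (add /fnd 27): {"fnd":27,"jxw":62,"nee":84,"ng":82,"p":34,"t":78}
After op 3 (add /h 41): {"fnd":27,"h":41,"jxw":62,"nee":84,"ng":82,"p":34,"t":78}
After op 4 (replace /nee 79): {"fnd":27,"h":41,"jxw":62,"nee":79,"ng":82,"p":34,"t":78}
After op 5 (remove /nee): {"fnd":27,"h":41,"jxw":62,"ng":82,"p":34,"t":78}
After op 6 (add /ee 92): {"ee":92,"fnd":27,"h":41,"jxw":62,"ng":82,"p":34,"t":78}
After op 7 (add /h 56): {"ee":92,"fnd":27,"h":56,"jxw":62,"ng":82,"p":34,"t":78}
After op 8 (replace /t 45): {"ee":92,"fnd":27,"h":56,"jxw":62,"ng":82,"p":34,"t":45}
After op 9 (replace /p 17): {"ee":92,"fnd":27,"h":56,"jxw":62,"ng":82,"p":17,"t":45}
After op 10 (replace /t 96): {"ee":92,"fnd":27,"h":56,"jxw":62,"ng":82,"p":17,"t":96}
After op 11 (add /cnk 60): {"cnk":60,"ee":92,"fnd":27,"h":56,"jxw":62,"ng":82,"p":17,"t":96}
After op 12 (remove /ng): {"cnk":60,"ee":92,"fnd":27,"h":56,"jxw":62,"p":17,"t":96}
After op 13 (replace /fnd 41): {"cnk":60,"ee":92,"fnd":41,"h":56,"jxw":62,"p":17,"t":96}
Value at /t: 96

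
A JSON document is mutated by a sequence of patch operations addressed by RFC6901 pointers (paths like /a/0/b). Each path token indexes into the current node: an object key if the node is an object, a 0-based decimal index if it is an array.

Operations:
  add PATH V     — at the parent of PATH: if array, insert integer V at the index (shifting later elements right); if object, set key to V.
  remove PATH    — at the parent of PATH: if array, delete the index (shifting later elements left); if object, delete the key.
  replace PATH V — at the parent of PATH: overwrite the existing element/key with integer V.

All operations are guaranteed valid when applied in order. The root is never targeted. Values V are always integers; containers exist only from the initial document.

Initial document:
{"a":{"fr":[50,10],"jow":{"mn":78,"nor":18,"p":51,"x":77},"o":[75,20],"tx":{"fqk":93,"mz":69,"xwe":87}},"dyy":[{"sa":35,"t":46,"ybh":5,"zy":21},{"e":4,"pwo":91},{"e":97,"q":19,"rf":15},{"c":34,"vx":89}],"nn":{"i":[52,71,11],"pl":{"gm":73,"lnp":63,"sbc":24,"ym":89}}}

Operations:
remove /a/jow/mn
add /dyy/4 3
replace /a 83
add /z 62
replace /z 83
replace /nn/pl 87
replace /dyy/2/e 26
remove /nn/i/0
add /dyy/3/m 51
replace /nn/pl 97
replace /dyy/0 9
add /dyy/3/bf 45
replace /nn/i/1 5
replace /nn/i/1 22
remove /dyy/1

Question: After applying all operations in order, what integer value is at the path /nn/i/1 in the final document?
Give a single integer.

After op 1 (remove /a/jow/mn): {"a":{"fr":[50,10],"jow":{"nor":18,"p":51,"x":77},"o":[75,20],"tx":{"fqk":93,"mz":69,"xwe":87}},"dyy":[{"sa":35,"t":46,"ybh":5,"zy":21},{"e":4,"pwo":91},{"e":97,"q":19,"rf":15},{"c":34,"vx":89}],"nn":{"i":[52,71,11],"pl":{"gm":73,"lnp":63,"sbc":24,"ym":89}}}
After op 2 (add /dyy/4 3): {"a":{"fr":[50,10],"jow":{"nor":18,"p":51,"x":77},"o":[75,20],"tx":{"fqk":93,"mz":69,"xwe":87}},"dyy":[{"sa":35,"t":46,"ybh":5,"zy":21},{"e":4,"pwo":91},{"e":97,"q":19,"rf":15},{"c":34,"vx":89},3],"nn":{"i":[52,71,11],"pl":{"gm":73,"lnp":63,"sbc":24,"ym":89}}}
After op 3 (replace /a 83): {"a":83,"dyy":[{"sa":35,"t":46,"ybh":5,"zy":21},{"e":4,"pwo":91},{"e":97,"q":19,"rf":15},{"c":34,"vx":89},3],"nn":{"i":[52,71,11],"pl":{"gm":73,"lnp":63,"sbc":24,"ym":89}}}
After op 4 (add /z 62): {"a":83,"dyy":[{"sa":35,"t":46,"ybh":5,"zy":21},{"e":4,"pwo":91},{"e":97,"q":19,"rf":15},{"c":34,"vx":89},3],"nn":{"i":[52,71,11],"pl":{"gm":73,"lnp":63,"sbc":24,"ym":89}},"z":62}
After op 5 (replace /z 83): {"a":83,"dyy":[{"sa":35,"t":46,"ybh":5,"zy":21},{"e":4,"pwo":91},{"e":97,"q":19,"rf":15},{"c":34,"vx":89},3],"nn":{"i":[52,71,11],"pl":{"gm":73,"lnp":63,"sbc":24,"ym":89}},"z":83}
After op 6 (replace /nn/pl 87): {"a":83,"dyy":[{"sa":35,"t":46,"ybh":5,"zy":21},{"e":4,"pwo":91},{"e":97,"q":19,"rf":15},{"c":34,"vx":89},3],"nn":{"i":[52,71,11],"pl":87},"z":83}
After op 7 (replace /dyy/2/e 26): {"a":83,"dyy":[{"sa":35,"t":46,"ybh":5,"zy":21},{"e":4,"pwo":91},{"e":26,"q":19,"rf":15},{"c":34,"vx":89},3],"nn":{"i":[52,71,11],"pl":87},"z":83}
After op 8 (remove /nn/i/0): {"a":83,"dyy":[{"sa":35,"t":46,"ybh":5,"zy":21},{"e":4,"pwo":91},{"e":26,"q":19,"rf":15},{"c":34,"vx":89},3],"nn":{"i":[71,11],"pl":87},"z":83}
After op 9 (add /dyy/3/m 51): {"a":83,"dyy":[{"sa":35,"t":46,"ybh":5,"zy":21},{"e":4,"pwo":91},{"e":26,"q":19,"rf":15},{"c":34,"m":51,"vx":89},3],"nn":{"i":[71,11],"pl":87},"z":83}
After op 10 (replace /nn/pl 97): {"a":83,"dyy":[{"sa":35,"t":46,"ybh":5,"zy":21},{"e":4,"pwo":91},{"e":26,"q":19,"rf":15},{"c":34,"m":51,"vx":89},3],"nn":{"i":[71,11],"pl":97},"z":83}
After op 11 (replace /dyy/0 9): {"a":83,"dyy":[9,{"e":4,"pwo":91},{"e":26,"q":19,"rf":15},{"c":34,"m":51,"vx":89},3],"nn":{"i":[71,11],"pl":97},"z":83}
After op 12 (add /dyy/3/bf 45): {"a":83,"dyy":[9,{"e":4,"pwo":91},{"e":26,"q":19,"rf":15},{"bf":45,"c":34,"m":51,"vx":89},3],"nn":{"i":[71,11],"pl":97},"z":83}
After op 13 (replace /nn/i/1 5): {"a":83,"dyy":[9,{"e":4,"pwo":91},{"e":26,"q":19,"rf":15},{"bf":45,"c":34,"m":51,"vx":89},3],"nn":{"i":[71,5],"pl":97},"z":83}
After op 14 (replace /nn/i/1 22): {"a":83,"dyy":[9,{"e":4,"pwo":91},{"e":26,"q":19,"rf":15},{"bf":45,"c":34,"m":51,"vx":89},3],"nn":{"i":[71,22],"pl":97},"z":83}
After op 15 (remove /dyy/1): {"a":83,"dyy":[9,{"e":26,"q":19,"rf":15},{"bf":45,"c":34,"m":51,"vx":89},3],"nn":{"i":[71,22],"pl":97},"z":83}
Value at /nn/i/1: 22

Answer: 22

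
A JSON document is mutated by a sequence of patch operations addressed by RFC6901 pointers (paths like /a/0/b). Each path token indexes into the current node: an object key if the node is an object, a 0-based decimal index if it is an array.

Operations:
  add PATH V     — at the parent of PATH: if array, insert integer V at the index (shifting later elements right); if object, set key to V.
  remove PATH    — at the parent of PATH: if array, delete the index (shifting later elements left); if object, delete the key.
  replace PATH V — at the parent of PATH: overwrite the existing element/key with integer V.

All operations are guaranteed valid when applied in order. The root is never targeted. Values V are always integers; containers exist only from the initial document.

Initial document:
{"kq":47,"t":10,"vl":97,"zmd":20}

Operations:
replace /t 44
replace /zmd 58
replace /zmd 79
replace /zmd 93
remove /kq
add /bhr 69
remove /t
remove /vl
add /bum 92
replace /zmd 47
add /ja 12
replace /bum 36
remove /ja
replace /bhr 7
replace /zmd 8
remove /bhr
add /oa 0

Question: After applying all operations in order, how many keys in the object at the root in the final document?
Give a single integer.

Answer: 3

Derivation:
After op 1 (replace /t 44): {"kq":47,"t":44,"vl":97,"zmd":20}
After op 2 (replace /zmd 58): {"kq":47,"t":44,"vl":97,"zmd":58}
After op 3 (replace /zmd 79): {"kq":47,"t":44,"vl":97,"zmd":79}
After op 4 (replace /zmd 93): {"kq":47,"t":44,"vl":97,"zmd":93}
After op 5 (remove /kq): {"t":44,"vl":97,"zmd":93}
After op 6 (add /bhr 69): {"bhr":69,"t":44,"vl":97,"zmd":93}
After op 7 (remove /t): {"bhr":69,"vl":97,"zmd":93}
After op 8 (remove /vl): {"bhr":69,"zmd":93}
After op 9 (add /bum 92): {"bhr":69,"bum":92,"zmd":93}
After op 10 (replace /zmd 47): {"bhr":69,"bum":92,"zmd":47}
After op 11 (add /ja 12): {"bhr":69,"bum":92,"ja":12,"zmd":47}
After op 12 (replace /bum 36): {"bhr":69,"bum":36,"ja":12,"zmd":47}
After op 13 (remove /ja): {"bhr":69,"bum":36,"zmd":47}
After op 14 (replace /bhr 7): {"bhr":7,"bum":36,"zmd":47}
After op 15 (replace /zmd 8): {"bhr":7,"bum":36,"zmd":8}
After op 16 (remove /bhr): {"bum":36,"zmd":8}
After op 17 (add /oa 0): {"bum":36,"oa":0,"zmd":8}
Size at the root: 3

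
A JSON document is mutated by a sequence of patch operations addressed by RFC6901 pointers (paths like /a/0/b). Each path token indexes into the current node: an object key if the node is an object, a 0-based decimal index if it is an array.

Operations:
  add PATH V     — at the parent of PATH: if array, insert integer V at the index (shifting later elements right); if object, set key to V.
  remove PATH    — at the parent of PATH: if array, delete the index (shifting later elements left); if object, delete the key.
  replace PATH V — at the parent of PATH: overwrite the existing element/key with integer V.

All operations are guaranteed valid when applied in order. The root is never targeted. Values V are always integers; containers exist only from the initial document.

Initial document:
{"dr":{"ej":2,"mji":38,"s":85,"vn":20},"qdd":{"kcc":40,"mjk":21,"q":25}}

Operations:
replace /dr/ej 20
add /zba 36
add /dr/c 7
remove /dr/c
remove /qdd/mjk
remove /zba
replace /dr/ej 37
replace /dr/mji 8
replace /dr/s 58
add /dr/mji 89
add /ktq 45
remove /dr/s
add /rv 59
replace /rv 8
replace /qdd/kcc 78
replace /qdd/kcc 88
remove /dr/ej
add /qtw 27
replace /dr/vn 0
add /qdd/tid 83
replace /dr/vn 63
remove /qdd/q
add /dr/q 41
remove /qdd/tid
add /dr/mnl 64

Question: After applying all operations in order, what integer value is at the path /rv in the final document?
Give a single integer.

Answer: 8

Derivation:
After op 1 (replace /dr/ej 20): {"dr":{"ej":20,"mji":38,"s":85,"vn":20},"qdd":{"kcc":40,"mjk":21,"q":25}}
After op 2 (add /zba 36): {"dr":{"ej":20,"mji":38,"s":85,"vn":20},"qdd":{"kcc":40,"mjk":21,"q":25},"zba":36}
After op 3 (add /dr/c 7): {"dr":{"c":7,"ej":20,"mji":38,"s":85,"vn":20},"qdd":{"kcc":40,"mjk":21,"q":25},"zba":36}
After op 4 (remove /dr/c): {"dr":{"ej":20,"mji":38,"s":85,"vn":20},"qdd":{"kcc":40,"mjk":21,"q":25},"zba":36}
After op 5 (remove /qdd/mjk): {"dr":{"ej":20,"mji":38,"s":85,"vn":20},"qdd":{"kcc":40,"q":25},"zba":36}
After op 6 (remove /zba): {"dr":{"ej":20,"mji":38,"s":85,"vn":20},"qdd":{"kcc":40,"q":25}}
After op 7 (replace /dr/ej 37): {"dr":{"ej":37,"mji":38,"s":85,"vn":20},"qdd":{"kcc":40,"q":25}}
After op 8 (replace /dr/mji 8): {"dr":{"ej":37,"mji":8,"s":85,"vn":20},"qdd":{"kcc":40,"q":25}}
After op 9 (replace /dr/s 58): {"dr":{"ej":37,"mji":8,"s":58,"vn":20},"qdd":{"kcc":40,"q":25}}
After op 10 (add /dr/mji 89): {"dr":{"ej":37,"mji":89,"s":58,"vn":20},"qdd":{"kcc":40,"q":25}}
After op 11 (add /ktq 45): {"dr":{"ej":37,"mji":89,"s":58,"vn":20},"ktq":45,"qdd":{"kcc":40,"q":25}}
After op 12 (remove /dr/s): {"dr":{"ej":37,"mji":89,"vn":20},"ktq":45,"qdd":{"kcc":40,"q":25}}
After op 13 (add /rv 59): {"dr":{"ej":37,"mji":89,"vn":20},"ktq":45,"qdd":{"kcc":40,"q":25},"rv":59}
After op 14 (replace /rv 8): {"dr":{"ej":37,"mji":89,"vn":20},"ktq":45,"qdd":{"kcc":40,"q":25},"rv":8}
After op 15 (replace /qdd/kcc 78): {"dr":{"ej":37,"mji":89,"vn":20},"ktq":45,"qdd":{"kcc":78,"q":25},"rv":8}
After op 16 (replace /qdd/kcc 88): {"dr":{"ej":37,"mji":89,"vn":20},"ktq":45,"qdd":{"kcc":88,"q":25},"rv":8}
After op 17 (remove /dr/ej): {"dr":{"mji":89,"vn":20},"ktq":45,"qdd":{"kcc":88,"q":25},"rv":8}
After op 18 (add /qtw 27): {"dr":{"mji":89,"vn":20},"ktq":45,"qdd":{"kcc":88,"q":25},"qtw":27,"rv":8}
After op 19 (replace /dr/vn 0): {"dr":{"mji":89,"vn":0},"ktq":45,"qdd":{"kcc":88,"q":25},"qtw":27,"rv":8}
After op 20 (add /qdd/tid 83): {"dr":{"mji":89,"vn":0},"ktq":45,"qdd":{"kcc":88,"q":25,"tid":83},"qtw":27,"rv":8}
After op 21 (replace /dr/vn 63): {"dr":{"mji":89,"vn":63},"ktq":45,"qdd":{"kcc":88,"q":25,"tid":83},"qtw":27,"rv":8}
After op 22 (remove /qdd/q): {"dr":{"mji":89,"vn":63},"ktq":45,"qdd":{"kcc":88,"tid":83},"qtw":27,"rv":8}
After op 23 (add /dr/q 41): {"dr":{"mji":89,"q":41,"vn":63},"ktq":45,"qdd":{"kcc":88,"tid":83},"qtw":27,"rv":8}
After op 24 (remove /qdd/tid): {"dr":{"mji":89,"q":41,"vn":63},"ktq":45,"qdd":{"kcc":88},"qtw":27,"rv":8}
After op 25 (add /dr/mnl 64): {"dr":{"mji":89,"mnl":64,"q":41,"vn":63},"ktq":45,"qdd":{"kcc":88},"qtw":27,"rv":8}
Value at /rv: 8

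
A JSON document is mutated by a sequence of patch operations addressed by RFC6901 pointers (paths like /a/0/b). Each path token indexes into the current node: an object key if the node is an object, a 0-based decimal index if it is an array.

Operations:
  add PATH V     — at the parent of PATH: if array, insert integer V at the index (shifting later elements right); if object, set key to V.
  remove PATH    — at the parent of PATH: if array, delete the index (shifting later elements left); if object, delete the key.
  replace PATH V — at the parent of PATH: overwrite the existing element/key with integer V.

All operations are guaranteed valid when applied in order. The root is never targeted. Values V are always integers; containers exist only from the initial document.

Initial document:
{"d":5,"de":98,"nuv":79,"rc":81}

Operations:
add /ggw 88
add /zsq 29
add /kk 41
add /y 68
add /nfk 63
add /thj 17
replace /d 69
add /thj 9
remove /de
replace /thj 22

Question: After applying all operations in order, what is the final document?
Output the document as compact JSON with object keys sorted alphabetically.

After op 1 (add /ggw 88): {"d":5,"de":98,"ggw":88,"nuv":79,"rc":81}
After op 2 (add /zsq 29): {"d":5,"de":98,"ggw":88,"nuv":79,"rc":81,"zsq":29}
After op 3 (add /kk 41): {"d":5,"de":98,"ggw":88,"kk":41,"nuv":79,"rc":81,"zsq":29}
After op 4 (add /y 68): {"d":5,"de":98,"ggw":88,"kk":41,"nuv":79,"rc":81,"y":68,"zsq":29}
After op 5 (add /nfk 63): {"d":5,"de":98,"ggw":88,"kk":41,"nfk":63,"nuv":79,"rc":81,"y":68,"zsq":29}
After op 6 (add /thj 17): {"d":5,"de":98,"ggw":88,"kk":41,"nfk":63,"nuv":79,"rc":81,"thj":17,"y":68,"zsq":29}
After op 7 (replace /d 69): {"d":69,"de":98,"ggw":88,"kk":41,"nfk":63,"nuv":79,"rc":81,"thj":17,"y":68,"zsq":29}
After op 8 (add /thj 9): {"d":69,"de":98,"ggw":88,"kk":41,"nfk":63,"nuv":79,"rc":81,"thj":9,"y":68,"zsq":29}
After op 9 (remove /de): {"d":69,"ggw":88,"kk":41,"nfk":63,"nuv":79,"rc":81,"thj":9,"y":68,"zsq":29}
After op 10 (replace /thj 22): {"d":69,"ggw":88,"kk":41,"nfk":63,"nuv":79,"rc":81,"thj":22,"y":68,"zsq":29}

Answer: {"d":69,"ggw":88,"kk":41,"nfk":63,"nuv":79,"rc":81,"thj":22,"y":68,"zsq":29}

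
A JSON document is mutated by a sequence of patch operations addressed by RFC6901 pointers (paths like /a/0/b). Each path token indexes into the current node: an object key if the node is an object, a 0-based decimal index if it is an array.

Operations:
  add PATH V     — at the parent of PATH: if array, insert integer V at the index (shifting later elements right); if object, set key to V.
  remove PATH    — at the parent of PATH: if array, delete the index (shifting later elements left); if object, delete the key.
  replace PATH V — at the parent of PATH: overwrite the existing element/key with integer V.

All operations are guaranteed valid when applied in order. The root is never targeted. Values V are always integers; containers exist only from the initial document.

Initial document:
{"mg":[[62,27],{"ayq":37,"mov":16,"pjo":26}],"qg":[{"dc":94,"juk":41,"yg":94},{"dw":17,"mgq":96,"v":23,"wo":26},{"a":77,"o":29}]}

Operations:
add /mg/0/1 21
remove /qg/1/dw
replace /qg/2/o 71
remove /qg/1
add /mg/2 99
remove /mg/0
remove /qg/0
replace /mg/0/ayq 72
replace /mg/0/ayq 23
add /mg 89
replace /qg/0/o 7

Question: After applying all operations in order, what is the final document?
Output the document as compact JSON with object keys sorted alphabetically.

Answer: {"mg":89,"qg":[{"a":77,"o":7}]}

Derivation:
After op 1 (add /mg/0/1 21): {"mg":[[62,21,27],{"ayq":37,"mov":16,"pjo":26}],"qg":[{"dc":94,"juk":41,"yg":94},{"dw":17,"mgq":96,"v":23,"wo":26},{"a":77,"o":29}]}
After op 2 (remove /qg/1/dw): {"mg":[[62,21,27],{"ayq":37,"mov":16,"pjo":26}],"qg":[{"dc":94,"juk":41,"yg":94},{"mgq":96,"v":23,"wo":26},{"a":77,"o":29}]}
After op 3 (replace /qg/2/o 71): {"mg":[[62,21,27],{"ayq":37,"mov":16,"pjo":26}],"qg":[{"dc":94,"juk":41,"yg":94},{"mgq":96,"v":23,"wo":26},{"a":77,"o":71}]}
After op 4 (remove /qg/1): {"mg":[[62,21,27],{"ayq":37,"mov":16,"pjo":26}],"qg":[{"dc":94,"juk":41,"yg":94},{"a":77,"o":71}]}
After op 5 (add /mg/2 99): {"mg":[[62,21,27],{"ayq":37,"mov":16,"pjo":26},99],"qg":[{"dc":94,"juk":41,"yg":94},{"a":77,"o":71}]}
After op 6 (remove /mg/0): {"mg":[{"ayq":37,"mov":16,"pjo":26},99],"qg":[{"dc":94,"juk":41,"yg":94},{"a":77,"o":71}]}
After op 7 (remove /qg/0): {"mg":[{"ayq":37,"mov":16,"pjo":26},99],"qg":[{"a":77,"o":71}]}
After op 8 (replace /mg/0/ayq 72): {"mg":[{"ayq":72,"mov":16,"pjo":26},99],"qg":[{"a":77,"o":71}]}
After op 9 (replace /mg/0/ayq 23): {"mg":[{"ayq":23,"mov":16,"pjo":26},99],"qg":[{"a":77,"o":71}]}
After op 10 (add /mg 89): {"mg":89,"qg":[{"a":77,"o":71}]}
After op 11 (replace /qg/0/o 7): {"mg":89,"qg":[{"a":77,"o":7}]}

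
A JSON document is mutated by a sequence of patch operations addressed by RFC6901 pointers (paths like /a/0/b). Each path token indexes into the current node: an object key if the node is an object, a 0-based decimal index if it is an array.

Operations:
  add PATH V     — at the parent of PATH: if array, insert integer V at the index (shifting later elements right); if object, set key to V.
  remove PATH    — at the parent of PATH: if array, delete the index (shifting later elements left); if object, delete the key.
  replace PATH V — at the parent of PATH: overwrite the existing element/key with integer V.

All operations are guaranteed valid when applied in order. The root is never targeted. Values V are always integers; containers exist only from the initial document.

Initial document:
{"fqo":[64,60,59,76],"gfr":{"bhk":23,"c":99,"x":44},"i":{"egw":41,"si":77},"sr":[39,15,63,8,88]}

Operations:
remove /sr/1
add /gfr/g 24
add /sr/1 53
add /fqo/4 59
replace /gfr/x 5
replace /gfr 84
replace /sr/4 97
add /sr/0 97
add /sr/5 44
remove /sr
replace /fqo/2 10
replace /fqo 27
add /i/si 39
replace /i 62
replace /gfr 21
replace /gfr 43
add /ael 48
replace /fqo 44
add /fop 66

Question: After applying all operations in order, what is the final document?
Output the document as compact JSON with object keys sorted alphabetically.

Answer: {"ael":48,"fop":66,"fqo":44,"gfr":43,"i":62}

Derivation:
After op 1 (remove /sr/1): {"fqo":[64,60,59,76],"gfr":{"bhk":23,"c":99,"x":44},"i":{"egw":41,"si":77},"sr":[39,63,8,88]}
After op 2 (add /gfr/g 24): {"fqo":[64,60,59,76],"gfr":{"bhk":23,"c":99,"g":24,"x":44},"i":{"egw":41,"si":77},"sr":[39,63,8,88]}
After op 3 (add /sr/1 53): {"fqo":[64,60,59,76],"gfr":{"bhk":23,"c":99,"g":24,"x":44},"i":{"egw":41,"si":77},"sr":[39,53,63,8,88]}
After op 4 (add /fqo/4 59): {"fqo":[64,60,59,76,59],"gfr":{"bhk":23,"c":99,"g":24,"x":44},"i":{"egw":41,"si":77},"sr":[39,53,63,8,88]}
After op 5 (replace /gfr/x 5): {"fqo":[64,60,59,76,59],"gfr":{"bhk":23,"c":99,"g":24,"x":5},"i":{"egw":41,"si":77},"sr":[39,53,63,8,88]}
After op 6 (replace /gfr 84): {"fqo":[64,60,59,76,59],"gfr":84,"i":{"egw":41,"si":77},"sr":[39,53,63,8,88]}
After op 7 (replace /sr/4 97): {"fqo":[64,60,59,76,59],"gfr":84,"i":{"egw":41,"si":77},"sr":[39,53,63,8,97]}
After op 8 (add /sr/0 97): {"fqo":[64,60,59,76,59],"gfr":84,"i":{"egw":41,"si":77},"sr":[97,39,53,63,8,97]}
After op 9 (add /sr/5 44): {"fqo":[64,60,59,76,59],"gfr":84,"i":{"egw":41,"si":77},"sr":[97,39,53,63,8,44,97]}
After op 10 (remove /sr): {"fqo":[64,60,59,76,59],"gfr":84,"i":{"egw":41,"si":77}}
After op 11 (replace /fqo/2 10): {"fqo":[64,60,10,76,59],"gfr":84,"i":{"egw":41,"si":77}}
After op 12 (replace /fqo 27): {"fqo":27,"gfr":84,"i":{"egw":41,"si":77}}
After op 13 (add /i/si 39): {"fqo":27,"gfr":84,"i":{"egw":41,"si":39}}
After op 14 (replace /i 62): {"fqo":27,"gfr":84,"i":62}
After op 15 (replace /gfr 21): {"fqo":27,"gfr":21,"i":62}
After op 16 (replace /gfr 43): {"fqo":27,"gfr":43,"i":62}
After op 17 (add /ael 48): {"ael":48,"fqo":27,"gfr":43,"i":62}
After op 18 (replace /fqo 44): {"ael":48,"fqo":44,"gfr":43,"i":62}
After op 19 (add /fop 66): {"ael":48,"fop":66,"fqo":44,"gfr":43,"i":62}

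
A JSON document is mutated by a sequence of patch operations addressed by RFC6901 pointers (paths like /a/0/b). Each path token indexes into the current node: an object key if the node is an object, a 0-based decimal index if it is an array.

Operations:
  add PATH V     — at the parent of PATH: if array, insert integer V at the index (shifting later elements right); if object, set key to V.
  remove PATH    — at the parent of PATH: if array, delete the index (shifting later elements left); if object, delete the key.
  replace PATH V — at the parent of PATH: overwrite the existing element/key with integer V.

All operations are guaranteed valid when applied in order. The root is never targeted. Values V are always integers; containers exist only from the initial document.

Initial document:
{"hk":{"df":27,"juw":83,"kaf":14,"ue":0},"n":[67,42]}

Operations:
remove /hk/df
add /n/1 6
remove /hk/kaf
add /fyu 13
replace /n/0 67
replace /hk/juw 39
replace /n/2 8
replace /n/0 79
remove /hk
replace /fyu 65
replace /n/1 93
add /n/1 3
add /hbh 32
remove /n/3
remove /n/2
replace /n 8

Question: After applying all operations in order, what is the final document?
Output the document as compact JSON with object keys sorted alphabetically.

Answer: {"fyu":65,"hbh":32,"n":8}

Derivation:
After op 1 (remove /hk/df): {"hk":{"juw":83,"kaf":14,"ue":0},"n":[67,42]}
After op 2 (add /n/1 6): {"hk":{"juw":83,"kaf":14,"ue":0},"n":[67,6,42]}
After op 3 (remove /hk/kaf): {"hk":{"juw":83,"ue":0},"n":[67,6,42]}
After op 4 (add /fyu 13): {"fyu":13,"hk":{"juw":83,"ue":0},"n":[67,6,42]}
After op 5 (replace /n/0 67): {"fyu":13,"hk":{"juw":83,"ue":0},"n":[67,6,42]}
After op 6 (replace /hk/juw 39): {"fyu":13,"hk":{"juw":39,"ue":0},"n":[67,6,42]}
After op 7 (replace /n/2 8): {"fyu":13,"hk":{"juw":39,"ue":0},"n":[67,6,8]}
After op 8 (replace /n/0 79): {"fyu":13,"hk":{"juw":39,"ue":0},"n":[79,6,8]}
After op 9 (remove /hk): {"fyu":13,"n":[79,6,8]}
After op 10 (replace /fyu 65): {"fyu":65,"n":[79,6,8]}
After op 11 (replace /n/1 93): {"fyu":65,"n":[79,93,8]}
After op 12 (add /n/1 3): {"fyu":65,"n":[79,3,93,8]}
After op 13 (add /hbh 32): {"fyu":65,"hbh":32,"n":[79,3,93,8]}
After op 14 (remove /n/3): {"fyu":65,"hbh":32,"n":[79,3,93]}
After op 15 (remove /n/2): {"fyu":65,"hbh":32,"n":[79,3]}
After op 16 (replace /n 8): {"fyu":65,"hbh":32,"n":8}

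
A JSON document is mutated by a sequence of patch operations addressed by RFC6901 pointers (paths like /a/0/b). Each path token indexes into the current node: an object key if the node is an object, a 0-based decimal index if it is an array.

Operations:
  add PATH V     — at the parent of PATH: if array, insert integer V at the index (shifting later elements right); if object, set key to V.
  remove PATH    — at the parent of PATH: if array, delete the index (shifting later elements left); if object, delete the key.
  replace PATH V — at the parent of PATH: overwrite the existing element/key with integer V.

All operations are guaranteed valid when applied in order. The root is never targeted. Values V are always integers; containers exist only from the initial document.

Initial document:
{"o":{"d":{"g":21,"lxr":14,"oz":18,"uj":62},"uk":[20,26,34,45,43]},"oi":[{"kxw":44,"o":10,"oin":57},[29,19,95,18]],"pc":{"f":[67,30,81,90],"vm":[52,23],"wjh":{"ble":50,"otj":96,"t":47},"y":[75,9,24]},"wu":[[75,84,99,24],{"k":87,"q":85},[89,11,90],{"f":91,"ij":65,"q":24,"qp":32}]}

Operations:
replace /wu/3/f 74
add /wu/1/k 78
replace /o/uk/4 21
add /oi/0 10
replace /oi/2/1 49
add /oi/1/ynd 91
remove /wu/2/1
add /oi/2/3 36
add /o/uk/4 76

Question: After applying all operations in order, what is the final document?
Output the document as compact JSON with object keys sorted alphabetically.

After op 1 (replace /wu/3/f 74): {"o":{"d":{"g":21,"lxr":14,"oz":18,"uj":62},"uk":[20,26,34,45,43]},"oi":[{"kxw":44,"o":10,"oin":57},[29,19,95,18]],"pc":{"f":[67,30,81,90],"vm":[52,23],"wjh":{"ble":50,"otj":96,"t":47},"y":[75,9,24]},"wu":[[75,84,99,24],{"k":87,"q":85},[89,11,90],{"f":74,"ij":65,"q":24,"qp":32}]}
After op 2 (add /wu/1/k 78): {"o":{"d":{"g":21,"lxr":14,"oz":18,"uj":62},"uk":[20,26,34,45,43]},"oi":[{"kxw":44,"o":10,"oin":57},[29,19,95,18]],"pc":{"f":[67,30,81,90],"vm":[52,23],"wjh":{"ble":50,"otj":96,"t":47},"y":[75,9,24]},"wu":[[75,84,99,24],{"k":78,"q":85},[89,11,90],{"f":74,"ij":65,"q":24,"qp":32}]}
After op 3 (replace /o/uk/4 21): {"o":{"d":{"g":21,"lxr":14,"oz":18,"uj":62},"uk":[20,26,34,45,21]},"oi":[{"kxw":44,"o":10,"oin":57},[29,19,95,18]],"pc":{"f":[67,30,81,90],"vm":[52,23],"wjh":{"ble":50,"otj":96,"t":47},"y":[75,9,24]},"wu":[[75,84,99,24],{"k":78,"q":85},[89,11,90],{"f":74,"ij":65,"q":24,"qp":32}]}
After op 4 (add /oi/0 10): {"o":{"d":{"g":21,"lxr":14,"oz":18,"uj":62},"uk":[20,26,34,45,21]},"oi":[10,{"kxw":44,"o":10,"oin":57},[29,19,95,18]],"pc":{"f":[67,30,81,90],"vm":[52,23],"wjh":{"ble":50,"otj":96,"t":47},"y":[75,9,24]},"wu":[[75,84,99,24],{"k":78,"q":85},[89,11,90],{"f":74,"ij":65,"q":24,"qp":32}]}
After op 5 (replace /oi/2/1 49): {"o":{"d":{"g":21,"lxr":14,"oz":18,"uj":62},"uk":[20,26,34,45,21]},"oi":[10,{"kxw":44,"o":10,"oin":57},[29,49,95,18]],"pc":{"f":[67,30,81,90],"vm":[52,23],"wjh":{"ble":50,"otj":96,"t":47},"y":[75,9,24]},"wu":[[75,84,99,24],{"k":78,"q":85},[89,11,90],{"f":74,"ij":65,"q":24,"qp":32}]}
After op 6 (add /oi/1/ynd 91): {"o":{"d":{"g":21,"lxr":14,"oz":18,"uj":62},"uk":[20,26,34,45,21]},"oi":[10,{"kxw":44,"o":10,"oin":57,"ynd":91},[29,49,95,18]],"pc":{"f":[67,30,81,90],"vm":[52,23],"wjh":{"ble":50,"otj":96,"t":47},"y":[75,9,24]},"wu":[[75,84,99,24],{"k":78,"q":85},[89,11,90],{"f":74,"ij":65,"q":24,"qp":32}]}
After op 7 (remove /wu/2/1): {"o":{"d":{"g":21,"lxr":14,"oz":18,"uj":62},"uk":[20,26,34,45,21]},"oi":[10,{"kxw":44,"o":10,"oin":57,"ynd":91},[29,49,95,18]],"pc":{"f":[67,30,81,90],"vm":[52,23],"wjh":{"ble":50,"otj":96,"t":47},"y":[75,9,24]},"wu":[[75,84,99,24],{"k":78,"q":85},[89,90],{"f":74,"ij":65,"q":24,"qp":32}]}
After op 8 (add /oi/2/3 36): {"o":{"d":{"g":21,"lxr":14,"oz":18,"uj":62},"uk":[20,26,34,45,21]},"oi":[10,{"kxw":44,"o":10,"oin":57,"ynd":91},[29,49,95,36,18]],"pc":{"f":[67,30,81,90],"vm":[52,23],"wjh":{"ble":50,"otj":96,"t":47},"y":[75,9,24]},"wu":[[75,84,99,24],{"k":78,"q":85},[89,90],{"f":74,"ij":65,"q":24,"qp":32}]}
After op 9 (add /o/uk/4 76): {"o":{"d":{"g":21,"lxr":14,"oz":18,"uj":62},"uk":[20,26,34,45,76,21]},"oi":[10,{"kxw":44,"o":10,"oin":57,"ynd":91},[29,49,95,36,18]],"pc":{"f":[67,30,81,90],"vm":[52,23],"wjh":{"ble":50,"otj":96,"t":47},"y":[75,9,24]},"wu":[[75,84,99,24],{"k":78,"q":85},[89,90],{"f":74,"ij":65,"q":24,"qp":32}]}

Answer: {"o":{"d":{"g":21,"lxr":14,"oz":18,"uj":62},"uk":[20,26,34,45,76,21]},"oi":[10,{"kxw":44,"o":10,"oin":57,"ynd":91},[29,49,95,36,18]],"pc":{"f":[67,30,81,90],"vm":[52,23],"wjh":{"ble":50,"otj":96,"t":47},"y":[75,9,24]},"wu":[[75,84,99,24],{"k":78,"q":85},[89,90],{"f":74,"ij":65,"q":24,"qp":32}]}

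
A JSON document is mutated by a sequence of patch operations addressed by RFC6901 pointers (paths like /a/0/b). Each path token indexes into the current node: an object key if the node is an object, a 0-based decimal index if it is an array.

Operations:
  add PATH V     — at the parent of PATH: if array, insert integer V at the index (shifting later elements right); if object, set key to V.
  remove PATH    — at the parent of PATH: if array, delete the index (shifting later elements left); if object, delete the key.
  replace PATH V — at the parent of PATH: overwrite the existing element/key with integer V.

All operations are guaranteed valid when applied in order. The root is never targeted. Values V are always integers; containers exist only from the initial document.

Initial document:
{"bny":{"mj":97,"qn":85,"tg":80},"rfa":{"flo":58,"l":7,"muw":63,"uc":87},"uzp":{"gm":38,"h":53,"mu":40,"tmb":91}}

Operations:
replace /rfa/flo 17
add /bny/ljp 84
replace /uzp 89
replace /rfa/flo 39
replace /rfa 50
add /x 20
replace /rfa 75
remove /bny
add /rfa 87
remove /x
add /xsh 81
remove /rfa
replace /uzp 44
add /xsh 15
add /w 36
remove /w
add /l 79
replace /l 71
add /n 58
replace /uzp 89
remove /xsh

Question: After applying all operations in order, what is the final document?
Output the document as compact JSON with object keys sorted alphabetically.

After op 1 (replace /rfa/flo 17): {"bny":{"mj":97,"qn":85,"tg":80},"rfa":{"flo":17,"l":7,"muw":63,"uc":87},"uzp":{"gm":38,"h":53,"mu":40,"tmb":91}}
After op 2 (add /bny/ljp 84): {"bny":{"ljp":84,"mj":97,"qn":85,"tg":80},"rfa":{"flo":17,"l":7,"muw":63,"uc":87},"uzp":{"gm":38,"h":53,"mu":40,"tmb":91}}
After op 3 (replace /uzp 89): {"bny":{"ljp":84,"mj":97,"qn":85,"tg":80},"rfa":{"flo":17,"l":7,"muw":63,"uc":87},"uzp":89}
After op 4 (replace /rfa/flo 39): {"bny":{"ljp":84,"mj":97,"qn":85,"tg":80},"rfa":{"flo":39,"l":7,"muw":63,"uc":87},"uzp":89}
After op 5 (replace /rfa 50): {"bny":{"ljp":84,"mj":97,"qn":85,"tg":80},"rfa":50,"uzp":89}
After op 6 (add /x 20): {"bny":{"ljp":84,"mj":97,"qn":85,"tg":80},"rfa":50,"uzp":89,"x":20}
After op 7 (replace /rfa 75): {"bny":{"ljp":84,"mj":97,"qn":85,"tg":80},"rfa":75,"uzp":89,"x":20}
After op 8 (remove /bny): {"rfa":75,"uzp":89,"x":20}
After op 9 (add /rfa 87): {"rfa":87,"uzp":89,"x":20}
After op 10 (remove /x): {"rfa":87,"uzp":89}
After op 11 (add /xsh 81): {"rfa":87,"uzp":89,"xsh":81}
After op 12 (remove /rfa): {"uzp":89,"xsh":81}
After op 13 (replace /uzp 44): {"uzp":44,"xsh":81}
After op 14 (add /xsh 15): {"uzp":44,"xsh":15}
After op 15 (add /w 36): {"uzp":44,"w":36,"xsh":15}
After op 16 (remove /w): {"uzp":44,"xsh":15}
After op 17 (add /l 79): {"l":79,"uzp":44,"xsh":15}
After op 18 (replace /l 71): {"l":71,"uzp":44,"xsh":15}
After op 19 (add /n 58): {"l":71,"n":58,"uzp":44,"xsh":15}
After op 20 (replace /uzp 89): {"l":71,"n":58,"uzp":89,"xsh":15}
After op 21 (remove /xsh): {"l":71,"n":58,"uzp":89}

Answer: {"l":71,"n":58,"uzp":89}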